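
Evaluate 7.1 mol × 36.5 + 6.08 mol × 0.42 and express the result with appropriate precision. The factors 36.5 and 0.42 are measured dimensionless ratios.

2.6 × 10^2 mol

7.1 × 36.5 = 259.15 → 2.6 × 10^2 mol (2 s.f., last digit at the 10^1 place).
6.08 × 0.42 = 2.5536 → 2.6 mol (2 s.f., last digit at the 10^-1 place).
Sum: 261.7036 mol; keep the coarser place, 10^1.
Result: 2.6 × 10^2 mol.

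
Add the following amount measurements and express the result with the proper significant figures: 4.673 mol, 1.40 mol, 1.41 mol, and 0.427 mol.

4.673 mol + 1.40 mol + 1.41 mol + 0.427 mol = 7.910 mol.
Addition/subtraction keeps the fewest decimal places: 4.673 → 3 decimal places, 1.40 → 2 decimal places, 1.41 → 2 decimal places, 0.427 → 3 decimal places; limit is 2.
Rounded to 2 decimal places: 7.91 mol.

7.91 mol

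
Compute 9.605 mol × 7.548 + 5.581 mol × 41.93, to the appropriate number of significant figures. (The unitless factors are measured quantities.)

306.5 mol

9.605 × 7.548 = 72.49854 → 72.50 mol (4 s.f., last digit at the 10^-2 place).
5.581 × 41.93 = 234.01133 → 234.0 mol (4 s.f., last digit at the 10^-1 place).
Sum: 306.50987 mol; keep the coarser place, 10^-1.
Result: 306.5 mol.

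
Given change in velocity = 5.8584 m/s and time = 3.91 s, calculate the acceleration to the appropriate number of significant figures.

1.50 m/s²

acceleration = 5.8584 m/s ÷ 3.91 s = 1.49831202046… m/s².
5.8584 has 5 significant figures; 3.91 has 3.
Division/multiplication keeps the fewest: 3 significant figures.
Rounded: 1.50 m/s².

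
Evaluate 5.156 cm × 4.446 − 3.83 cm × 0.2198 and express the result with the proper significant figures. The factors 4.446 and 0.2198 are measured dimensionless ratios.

5.156 × 4.446 = 22.923576 → 22.92 cm (4 s.f., last digit at the 10^-2 place).
3.83 × 0.2198 = 0.841834 → 0.842 cm (3 s.f., last digit at the 10^-3 place).
Difference: 22.081742 cm; keep the coarser place, 10^-2.
Result: 22.08 cm.

22.08 cm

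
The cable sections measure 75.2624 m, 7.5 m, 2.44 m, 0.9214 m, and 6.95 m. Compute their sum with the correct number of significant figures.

93.1 m

75.2624 m + 7.5 m + 2.44 m + 0.9214 m + 6.95 m = 93.0738 m.
Addition/subtraction keeps the fewest decimal places: 75.2624 → 4 decimal places, 7.5 → 1 decimal place, 2.44 → 2 decimal places, 0.9214 → 4 decimal places, 6.95 → 2 decimal places; limit is 1.
Rounded to 1 decimal place: 93.1 m.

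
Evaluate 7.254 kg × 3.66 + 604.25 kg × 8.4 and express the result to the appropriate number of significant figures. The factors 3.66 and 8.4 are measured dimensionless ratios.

7.254 × 3.66 = 26.54964 → 26.5 kg (3 s.f., last digit at the 10^-1 place).
604.25 × 8.4 = 5075.7 → 5.1 × 10^3 kg (2 s.f., last digit at the 10^2 place).
Sum: 5102.24964 kg; keep the coarser place, 10^2.
Result: 5.1 × 10^3 kg.

5.1 × 10^3 kg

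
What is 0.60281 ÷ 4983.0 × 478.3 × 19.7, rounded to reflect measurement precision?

1.14

0.60281 ÷ 4983.0 × 478.3 × 19.7 = 1.13987221615…
Multiplication/division keeps the fewest significant figures: 0.60281 → 5 s.f., 4983.0 → 5 s.f., 478.3 → 4 s.f., 19.7 → 3 s.f.; limit is 3.
Rounded to 3 significant figures: 1.14.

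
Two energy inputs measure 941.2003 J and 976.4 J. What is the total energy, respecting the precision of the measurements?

1917.6 J

941.2003 J + 976.4 J = 1917.6003 J.
Addition/subtraction keeps the fewest decimal places: 941.2003 → 4 decimal places, 976.4 → 1 decimal place; limit is 1.
Rounded to 1 decimal place: 1917.6 J.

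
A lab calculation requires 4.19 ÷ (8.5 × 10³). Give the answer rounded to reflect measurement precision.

4.9 × 10⁻⁴

4.19 ÷ (8.5 × 10³) = 0.000492941176471…
Multiplication/division keeps the fewest significant figures: 4.19 → 3 s.f., 8.5 × 10³ → 2 s.f.; limit is 2.
Rounded to 2 significant figures: 4.9 × 10⁻⁴.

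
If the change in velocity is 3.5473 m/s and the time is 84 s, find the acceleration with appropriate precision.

0.042 m/s²

acceleration = 3.5473 m/s ÷ 84 s = 0.0422297619048… m/s².
3.5473 has 5 significant figures; 84 has 2.
Division/multiplication keeps the fewest: 2 significant figures.
Rounded: 0.042 m/s².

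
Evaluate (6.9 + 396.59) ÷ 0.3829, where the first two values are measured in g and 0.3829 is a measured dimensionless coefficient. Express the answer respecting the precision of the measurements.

1054 g

6.9 g + 396.59 g = 403.49 g; the sum is limited to 1 decimal place (4 s.f.).
Carrying full precision, 403.49 ÷ 0.3829 = 1053.77383129… g; 0.3829 has 4 s.f., so the result keeps min(4, 4) = 4 s.f.
Rounded to 4 significant figures: 1054 g.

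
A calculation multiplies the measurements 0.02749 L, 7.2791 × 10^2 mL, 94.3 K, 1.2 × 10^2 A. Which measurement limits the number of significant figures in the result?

1.2 × 10^2 A

0.02749 L → 4 s.f.; 7.2791 × 10^2 mL → 5 s.f.; 94.3 K → 3 s.f.; 1.2 × 10^2 A → 2 s.f.
The fewest is 2 significant figures, from 1.2 × 10^2 A.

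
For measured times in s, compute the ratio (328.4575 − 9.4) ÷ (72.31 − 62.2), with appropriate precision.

328.4575 − 9.4 = 319.0575, limited to 1 d.p. → 4 s.f.; 72.31 − 62.2 = 10.11, limited to 1 d.p. → 3 s.f.
Carrying full precision, 319.0575 ÷ 10.11 = 31.5586053412…; keep min(4, 3) = 3 s.f.
Rounded to 3 significant figures: 31.6.

31.6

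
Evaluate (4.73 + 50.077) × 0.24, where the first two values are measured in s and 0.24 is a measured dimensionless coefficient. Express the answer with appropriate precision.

13 s

4.73 s + 50.077 s = 54.807 s; the sum is limited to 2 decimal places (4 s.f.).
Carrying full precision, 54.807 × 0.24 = 13.15368 s; 0.24 has 2 s.f., so the result keeps min(4, 2) = 2 s.f.
Rounded to 2 significant figures: 13 s.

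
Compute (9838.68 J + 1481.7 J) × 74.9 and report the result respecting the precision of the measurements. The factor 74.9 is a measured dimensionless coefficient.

8.48 × 10⁵ J

9838.68 J + 1481.7 J = 11320.38 J; the sum is limited to 1 decimal place (6 s.f.).
Carrying full precision, 11320.38 × 74.9 = 847896.462 J; 74.9 has 3 s.f., so the result keeps min(6, 3) = 3 s.f.
Rounded to 3 significant figures: 8.48 × 10⁵ J.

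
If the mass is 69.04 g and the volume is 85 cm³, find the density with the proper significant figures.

0.81 g/cm³

density = 69.04 g ÷ 85 cm³ = 0.812235294118… g/cm³.
69.04 has 4 significant figures; 85 has 2.
Division/multiplication keeps the fewest: 2 significant figures.
Rounded: 0.81 g/cm³.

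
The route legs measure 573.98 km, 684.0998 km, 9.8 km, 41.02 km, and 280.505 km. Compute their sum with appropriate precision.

573.98 km + 684.0998 km + 9.8 km + 41.02 km + 280.505 km = 1589.4048 km.
Addition/subtraction keeps the fewest decimal places: 573.98 → 2 decimal places, 684.0998 → 4 decimal places, 9.8 → 1 decimal place, 41.02 → 2 decimal places, 280.505 → 3 decimal places; limit is 1.
Rounded to 1 decimal place: 1589.4 km.

1589.4 km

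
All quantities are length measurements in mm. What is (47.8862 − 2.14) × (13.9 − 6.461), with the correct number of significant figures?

3.4 × 10^2 mm²

47.8862 − 2.14 = 45.7462, limited to 2 d.p. → 4 s.f.; 13.9 − 6.461 = 7.439, limited to 1 d.p. → 2 s.f.
Carrying full precision, 45.7462 × 7.439 = 340.3059818; keep min(4, 2) = 2 s.f.
Rounded to 2 significant figures: 3.4 × 10^2 mm².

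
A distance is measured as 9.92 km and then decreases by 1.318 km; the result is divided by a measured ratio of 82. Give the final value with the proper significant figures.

0.10 km

9.92 km − 1.318 km = 8.602 km; the difference is limited to 2 decimal places (3 s.f.).
Carrying full precision, 8.602 ÷ 82 = 0.104902439024… km; 82 has 2 s.f., so the result keeps min(3, 2) = 2 s.f.
Rounded to 2 significant figures: 0.10 km.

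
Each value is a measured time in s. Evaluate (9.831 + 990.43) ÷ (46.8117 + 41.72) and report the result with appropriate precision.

9.831 + 990.43 = 1000.261, limited to 2 d.p. → 6 s.f.; 46.8117 + 41.72 = 88.5317, limited to 2 d.p. → 4 s.f.
Carrying full precision, 1000.261 ÷ 88.5317 = 11.2983372058…; keep min(6, 4) = 4 s.f.
Rounded to 4 significant figures: 11.30.

11.30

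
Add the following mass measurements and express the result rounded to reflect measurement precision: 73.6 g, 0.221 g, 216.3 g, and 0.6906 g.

73.6 g + 0.221 g + 216.3 g + 0.6906 g = 290.8116 g.
Addition/subtraction keeps the fewest decimal places: 73.6 → 1 decimal place, 0.221 → 3 decimal places, 216.3 → 1 decimal place, 0.6906 → 4 decimal places; limit is 1.
Rounded to 1 decimal place: 290.8 g.

290.8 g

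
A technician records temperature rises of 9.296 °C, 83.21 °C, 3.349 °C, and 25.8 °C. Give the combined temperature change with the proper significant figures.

121.7 °C

9.296 °C + 83.21 °C + 3.349 °C + 25.8 °C = 121.655 °C.
Addition/subtraction keeps the fewest decimal places: 9.296 → 3 decimal places, 83.21 → 2 decimal places, 3.349 → 3 decimal places, 25.8 → 1 decimal place; limit is 1.
Rounded to 1 decimal place: 121.7 °C.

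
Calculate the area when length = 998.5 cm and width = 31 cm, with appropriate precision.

area = 998.5 cm × 31 cm = 30953.5 cm².
998.5 has 4 significant figures; 31 has 2.
Division/multiplication keeps the fewest: 2 significant figures.
Rounded: 3.1 × 10⁴ cm².

3.1 × 10⁴ cm²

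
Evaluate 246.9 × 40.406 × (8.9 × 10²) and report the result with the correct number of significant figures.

246.9 × 40.406 × (8.9 × 10²) = 8878854.846
Multiplication/division keeps the fewest significant figures: 246.9 → 4 s.f., 40.406 → 5 s.f., 8.9 × 10² → 2 s.f.; limit is 2.
Rounded to 2 significant figures: 8.9 × 10⁶.

8.9 × 10⁶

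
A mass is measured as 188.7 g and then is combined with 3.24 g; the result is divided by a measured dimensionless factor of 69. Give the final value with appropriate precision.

188.7 g + 3.24 g = 191.94 g; the sum is limited to 1 decimal place (4 s.f.).
Carrying full precision, 191.94 ÷ 69 = 2.78173913043… g; 69 has 2 s.f., so the result keeps min(4, 2) = 2 s.f.
Rounded to 2 significant figures: 2.8 g.

2.8 g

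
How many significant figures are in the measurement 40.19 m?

40.19: zeros between nonzero digits are significant.

4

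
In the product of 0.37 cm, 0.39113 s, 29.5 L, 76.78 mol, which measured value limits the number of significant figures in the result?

0.37 cm

0.37 cm → 2 s.f.; 0.39113 s → 5 s.f.; 29.5 L → 3 s.f.; 76.78 mol → 4 s.f.
The fewest is 2 significant figures, from 0.37 cm.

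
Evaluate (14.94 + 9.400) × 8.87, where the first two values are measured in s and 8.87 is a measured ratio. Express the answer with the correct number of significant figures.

2.16 × 10² s

14.94 s + 9.400 s = 24.340 s; the sum is limited to 2 decimal places (4 s.f.).
Carrying full precision, 24.340 × 8.87 = 215.8958 s; 8.87 has 3 s.f., so the result keeps min(4, 3) = 3 s.f.
Rounded to 3 significant figures: 2.16 × 10² s.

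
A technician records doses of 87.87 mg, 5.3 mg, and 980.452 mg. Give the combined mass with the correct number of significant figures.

1073.6 mg

87.87 mg + 5.3 mg + 980.452 mg = 1073.622 mg.
Addition/subtraction keeps the fewest decimal places: 87.87 → 2 decimal places, 5.3 → 1 decimal place, 980.452 → 3 decimal places; limit is 1.
Rounded to 1 decimal place: 1073.6 mg.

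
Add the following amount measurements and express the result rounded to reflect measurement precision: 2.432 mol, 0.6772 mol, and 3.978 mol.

7.087 mol

2.432 mol + 0.6772 mol + 3.978 mol = 7.0872 mol.
Addition/subtraction keeps the fewest decimal places: 2.432 → 3 decimal places, 0.6772 → 4 decimal places, 3.978 → 3 decimal places; limit is 3.
Rounded to 3 decimal places: 7.087 mol.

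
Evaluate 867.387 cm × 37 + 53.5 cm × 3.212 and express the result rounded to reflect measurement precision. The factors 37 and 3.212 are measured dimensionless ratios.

867.387 × 37 = 32093.319 → 3.2 × 10⁴ cm (2 s.f., last digit at the 10^3 place).
53.5 × 3.212 = 171.842 → 1.72 × 10² cm (3 s.f., last digit at the 10^0 place).
Sum: 32265.161 cm; keep the coarser place, 10^3.
Result: 3.2 × 10⁴ cm.

3.2 × 10⁴ cm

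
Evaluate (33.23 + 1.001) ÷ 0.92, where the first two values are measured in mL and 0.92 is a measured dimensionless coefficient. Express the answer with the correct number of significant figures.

33.23 mL + 1.001 mL = 34.231 mL; the sum is limited to 2 decimal places (4 s.f.).
Carrying full precision, 34.231 ÷ 0.92 = 37.2076086957… mL; 0.92 has 2 s.f., so the result keeps min(4, 2) = 2 s.f.
Rounded to 2 significant figures: 37 mL.

37 mL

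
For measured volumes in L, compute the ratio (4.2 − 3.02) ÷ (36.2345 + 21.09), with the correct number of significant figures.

0.021

4.2 − 3.02 = 1.18, limited to 1 d.p. → 2 s.f.; 36.2345 + 21.09 = 57.3245, limited to 2 d.p. → 4 s.f.
Carrying full precision, 1.18 ÷ 57.3245 = 0.0205845668083…; keep min(2, 4) = 2 s.f.
Rounded to 2 significant figures: 0.021.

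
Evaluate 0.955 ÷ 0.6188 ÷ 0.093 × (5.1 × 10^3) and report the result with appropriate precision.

8.5 × 10^4

0.955 ÷ 0.6188 ÷ 0.093 × (5.1 × 10^3) = 84633.1088267…
Multiplication/division keeps the fewest significant figures: 0.955 → 3 s.f., 0.6188 → 4 s.f., 0.093 → 2 s.f., 5.1 × 10^3 → 2 s.f.; limit is 2.
Rounded to 2 significant figures: 8.5 × 10^4.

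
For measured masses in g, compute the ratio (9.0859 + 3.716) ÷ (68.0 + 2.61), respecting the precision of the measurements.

9.0859 + 3.716 = 12.8019, limited to 3 d.p. → 5 s.f.; 68.0 + 2.61 = 70.61, limited to 1 d.p. → 3 s.f.
Carrying full precision, 12.8019 ÷ 70.61 = 0.181304347826…; keep min(5, 3) = 3 s.f.
Rounded to 3 significant figures: 0.181.

0.181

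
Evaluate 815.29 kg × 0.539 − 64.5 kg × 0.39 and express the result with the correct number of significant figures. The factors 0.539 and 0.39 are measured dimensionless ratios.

815.29 × 0.539 = 439.44131 → 439 kg (3 s.f., last digit at the 10^0 place).
64.5 × 0.39 = 25.155 → 25 kg (2 s.f., last digit at the 10^0 place).
Difference: 414.28631 kg; keep the coarser place, 10^0.
Result: 414 kg.

414 kg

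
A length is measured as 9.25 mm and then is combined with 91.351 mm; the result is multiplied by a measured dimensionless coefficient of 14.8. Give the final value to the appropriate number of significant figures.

9.25 mm + 91.351 mm = 100.601 mm; the sum is limited to 2 decimal places (5 s.f.).
Carrying full precision, 100.601 × 14.8 = 1488.8948 mm; 14.8 has 3 s.f., so the result keeps min(5, 3) = 3 s.f.
Rounded to 3 significant figures: 1.49 × 10^3 mm.

1.49 × 10^3 mm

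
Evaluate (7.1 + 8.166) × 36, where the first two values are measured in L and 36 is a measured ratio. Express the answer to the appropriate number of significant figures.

7.1 L + 8.166 L = 15.266 L; the sum is limited to 1 decimal place (3 s.f.).
Carrying full precision, 15.266 × 36 = 549.576 L; 36 has 2 s.f., so the result keeps min(3, 2) = 2 s.f.
Rounded to 2 significant figures: 5.5 × 10² L.

5.5 × 10² L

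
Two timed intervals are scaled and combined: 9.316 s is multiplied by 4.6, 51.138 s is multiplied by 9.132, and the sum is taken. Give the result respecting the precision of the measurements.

510. s

9.316 × 4.6 = 42.8536 → 43 s (2 s.f., last digit at the 10^0 place).
51.138 × 9.132 = 466.992216 → 467.0 s (4 s.f., last digit at the 10^-1 place).
Sum: 509.845816 s; keep the coarser place, 10^0.
Result: 510. s.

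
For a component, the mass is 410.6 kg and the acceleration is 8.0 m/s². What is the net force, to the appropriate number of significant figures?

net force = 410.6 kg × 8.0 m/s² = 3284.8 N.
410.6 has 4 significant figures; 8.0 has 2.
Division/multiplication keeps the fewest: 2 significant figures.
Rounded: 3.3 × 10^3 N.

3.3 × 10^3 N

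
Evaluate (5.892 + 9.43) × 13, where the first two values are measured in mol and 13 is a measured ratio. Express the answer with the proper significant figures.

5.892 mol + 9.43 mol = 15.322 mol; the sum is limited to 2 decimal places (4 s.f.).
Carrying full precision, 15.322 × 13 = 199.186 mol; 13 has 2 s.f., so the result keeps min(4, 2) = 2 s.f.
Rounded to 2 significant figures: 2.0 × 10^2 mol.

2.0 × 10^2 mol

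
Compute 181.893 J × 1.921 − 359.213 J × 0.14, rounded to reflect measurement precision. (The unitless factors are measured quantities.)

181.893 × 1.921 = 349.416453 → 349.4 J (4 s.f., last digit at the 10^-1 place).
359.213 × 0.14 = 50.28982 → 50. J (2 s.f., last digit at the 10^0 place).
Difference: 299.126633 J; keep the coarser place, 10^0.
Result: 299 J.

299 J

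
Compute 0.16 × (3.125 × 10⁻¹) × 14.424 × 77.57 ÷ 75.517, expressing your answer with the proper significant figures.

0.16 × (3.125 × 10⁻¹) × 14.424 × 77.57 ÷ 75.517 = 0.740806493902…
Multiplication/division keeps the fewest significant figures: 0.16 → 2 s.f., 3.125 × 10⁻¹ → 4 s.f., 14.424 → 5 s.f., 77.57 → 4 s.f., 75.517 → 5 s.f.; limit is 2.
Rounded to 2 significant figures: 0.74.

0.74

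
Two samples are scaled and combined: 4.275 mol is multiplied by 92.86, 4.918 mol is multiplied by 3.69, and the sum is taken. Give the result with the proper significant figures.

4.275 × 92.86 = 396.9765 → 397.0 mol (4 s.f., last digit at the 10^-1 place).
4.918 × 3.69 = 18.14742 → 18.1 mol (3 s.f., last digit at the 10^-1 place).
Sum: 415.12392 mol; keep the coarser place, 10^-1.
Result: 415.1 mol.

415.1 mol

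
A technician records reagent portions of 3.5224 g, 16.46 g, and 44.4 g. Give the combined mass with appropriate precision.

3.5224 g + 16.46 g + 44.4 g = 64.3824 g.
Addition/subtraction keeps the fewest decimal places: 3.5224 → 4 decimal places, 16.46 → 2 decimal places, 44.4 → 1 decimal place; limit is 1.
Rounded to 1 decimal place: 64.4 g.

64.4 g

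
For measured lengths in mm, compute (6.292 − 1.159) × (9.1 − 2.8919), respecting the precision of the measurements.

6.292 − 1.159 = 5.133, limited to 3 d.p. → 4 s.f.; 9.1 − 2.8919 = 6.2081, limited to 1 d.p. → 2 s.f.
Carrying full precision, 5.133 × 6.2081 = 31.8661773; keep min(4, 2) = 2 s.f.
Rounded to 2 significant figures: 32 mm².

32 mm²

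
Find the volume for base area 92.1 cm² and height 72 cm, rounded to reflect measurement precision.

6.6 × 10³ cm³

volume = 92.1 cm² × 72 cm = 6631.2 cm³.
92.1 has 3 significant figures; 72 has 2.
Division/multiplication keeps the fewest: 2 significant figures.
Rounded: 6.6 × 10³ cm³.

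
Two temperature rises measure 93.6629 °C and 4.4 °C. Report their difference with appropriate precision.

93.6629 °C − 4.4 °C = 89.2629 °C.
Addition/subtraction keeps the fewest decimal places: 93.6629 → 4 decimal places, 4.4 → 1 decimal place; limit is 1.
Rounded to 1 decimal place: 89.3 °C.

89.3 °C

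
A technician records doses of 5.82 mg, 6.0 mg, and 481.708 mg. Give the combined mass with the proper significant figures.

5.82 mg + 6.0 mg + 481.708 mg = 493.528 mg.
Addition/subtraction keeps the fewest decimal places: 5.82 → 2 decimal places, 6.0 → 1 decimal place, 481.708 → 3 decimal places; limit is 1.
Rounded to 1 decimal place: 493.5 mg.

493.5 mg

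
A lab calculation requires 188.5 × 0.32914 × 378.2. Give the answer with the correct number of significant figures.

188.5 × 0.32914 × 378.2 = 23464.620998
Multiplication/division keeps the fewest significant figures: 188.5 → 4 s.f., 0.32914 → 5 s.f., 378.2 → 4 s.f.; limit is 4.
Rounded to 4 significant figures: 2.346 × 10^4.

2.346 × 10^4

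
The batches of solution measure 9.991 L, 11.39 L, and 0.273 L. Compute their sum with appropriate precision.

9.991 L + 11.39 L + 0.273 L = 21.654 L.
Addition/subtraction keeps the fewest decimal places: 9.991 → 3 decimal places, 11.39 → 2 decimal places, 0.273 → 3 decimal places; limit is 2.
Rounded to 2 decimal places: 21.65 L.

21.65 L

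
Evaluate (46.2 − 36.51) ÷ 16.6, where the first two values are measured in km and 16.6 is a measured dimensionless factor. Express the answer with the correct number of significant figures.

0.58 km

46.2 km − 36.51 km = 9.69 km; the difference is limited to 1 decimal place (2 s.f.).
Carrying full precision, 9.69 ÷ 16.6 = 0.583734939759… km; 16.6 has 3 s.f., so the result keeps min(2, 3) = 2 s.f.
Rounded to 2 significant figures: 0.58 km.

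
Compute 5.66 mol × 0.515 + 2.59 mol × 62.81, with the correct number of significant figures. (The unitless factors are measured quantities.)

5.66 × 0.515 = 2.9149 → 2.91 mol (3 s.f., last digit at the 10^-2 place).
2.59 × 62.81 = 162.6779 → 163 mol (3 s.f., last digit at the 10^0 place).
Sum: 165.5928 mol; keep the coarser place, 10^0.
Result: 166 mol.

166 mol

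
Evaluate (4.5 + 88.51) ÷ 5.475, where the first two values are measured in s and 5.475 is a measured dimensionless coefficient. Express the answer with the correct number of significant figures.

17.0 s

4.5 s + 88.51 s = 93.01 s; the sum is limited to 1 decimal place (3 s.f.).
Carrying full precision, 93.01 ÷ 5.475 = 16.9881278539… s; 5.475 has 4 s.f., so the result keeps min(3, 4) = 3 s.f.
Rounded to 3 significant figures: 17.0 s.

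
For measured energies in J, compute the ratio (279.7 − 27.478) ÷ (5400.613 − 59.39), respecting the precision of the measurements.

279.7 − 27.478 = 252.222, limited to 1 d.p. → 4 s.f.; 5400.613 − 59.39 = 5341.223, limited to 2 d.p. → 6 s.f.
Carrying full precision, 252.222 ÷ 5341.223 = 0.0472217692465…; keep min(4, 6) = 4 s.f.
Rounded to 4 significant figures: 0.04722.

0.04722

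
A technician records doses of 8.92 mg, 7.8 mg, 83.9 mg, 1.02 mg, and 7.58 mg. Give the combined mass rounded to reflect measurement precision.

109.2 mg

8.92 mg + 7.8 mg + 83.9 mg + 1.02 mg + 7.58 mg = 109.22 mg.
Addition/subtraction keeps the fewest decimal places: 8.92 → 2 decimal places, 7.8 → 1 decimal place, 83.9 → 1 decimal place, 1.02 → 2 decimal places, 7.58 → 2 decimal places; limit is 1.
Rounded to 1 decimal place: 109.2 mg.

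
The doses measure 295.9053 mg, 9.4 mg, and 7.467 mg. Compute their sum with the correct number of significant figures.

295.9053 mg + 9.4 mg + 7.467 mg = 312.7723 mg.
Addition/subtraction keeps the fewest decimal places: 295.9053 → 4 decimal places, 9.4 → 1 decimal place, 7.467 → 3 decimal places; limit is 1.
Rounded to 1 decimal place: 312.8 mg.

312.8 mg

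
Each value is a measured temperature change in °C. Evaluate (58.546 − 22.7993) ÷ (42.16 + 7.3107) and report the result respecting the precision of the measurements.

58.546 − 22.7993 = 35.7467, limited to 3 d.p. → 5 s.f.; 42.16 + 7.3107 = 49.4707, limited to 2 d.p. → 4 s.f.
Carrying full precision, 35.7467 ÷ 49.4707 = 0.722583266459…; keep min(5, 4) = 4 s.f.
Rounded to 4 significant figures: 0.7226.

0.7226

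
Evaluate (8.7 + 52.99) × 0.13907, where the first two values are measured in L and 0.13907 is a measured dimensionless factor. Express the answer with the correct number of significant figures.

8.58 L

8.7 L + 52.99 L = 61.69 L; the sum is limited to 1 decimal place (3 s.f.).
Carrying full precision, 61.69 × 0.13907 = 8.5792283 L; 0.13907 has 5 s.f., so the result keeps min(3, 5) = 3 s.f.
Rounded to 3 significant figures: 8.58 L.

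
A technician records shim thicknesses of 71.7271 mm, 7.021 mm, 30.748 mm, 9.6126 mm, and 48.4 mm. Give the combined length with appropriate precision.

167.5 mm

71.7271 mm + 7.021 mm + 30.748 mm + 9.6126 mm + 48.4 mm = 167.5087 mm.
Addition/subtraction keeps the fewest decimal places: 71.7271 → 4 decimal places, 7.021 → 3 decimal places, 30.748 → 3 decimal places, 9.6126 → 4 decimal places, 48.4 → 1 decimal place; limit is 1.
Rounded to 1 decimal place: 167.5 mm.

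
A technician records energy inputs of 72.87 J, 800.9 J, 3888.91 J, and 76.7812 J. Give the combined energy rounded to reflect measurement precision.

72.87 J + 800.9 J + 3888.91 J + 76.7812 J = 4839.4612 J.
Addition/subtraction keeps the fewest decimal places: 72.87 → 2 decimal places, 800.9 → 1 decimal place, 3888.91 → 2 decimal places, 76.7812 → 4 decimal places; limit is 1.
Rounded to 1 decimal place: 4839.5 J.

4839.5 J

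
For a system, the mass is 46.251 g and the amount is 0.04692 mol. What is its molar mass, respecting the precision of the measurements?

molar mass = 46.251 g ÷ 0.04692 mol = 985.74168798… g/mol.
46.251 has 5 significant figures; 0.04692 has 4.
Division/multiplication keeps the fewest: 4 significant figures.
Rounded: 985.7 g/mol.

985.7 g/mol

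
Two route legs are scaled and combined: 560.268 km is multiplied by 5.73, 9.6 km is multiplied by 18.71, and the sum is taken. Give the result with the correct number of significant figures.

560.268 × 5.73 = 3210.33564 → 3.21 × 10^3 km (3 s.f., last digit at the 10^1 place).
9.6 × 18.71 = 179.616 → 1.8 × 10^2 km (2 s.f., last digit at the 10^1 place).
Sum: 3389.95164 km; keep the coarser place, 10^1.
Result: 3.39 × 10^3 km.

3.39 × 10^3 km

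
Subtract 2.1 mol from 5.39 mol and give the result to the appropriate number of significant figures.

3.3 mol

5.39 mol − 2.1 mol = 3.29 mol.
Addition/subtraction keeps the fewest decimal places: 5.39 → 2 decimal places, 2.1 → 1 decimal place; limit is 1.
Rounded to 1 decimal place: 3.3 mol.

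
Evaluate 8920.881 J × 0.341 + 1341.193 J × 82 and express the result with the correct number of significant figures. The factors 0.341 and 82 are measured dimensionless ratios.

1.1 × 10^5 J

8920.881 × 0.341 = 3042.020421 → 3.04 × 10^3 J (3 s.f., last digit at the 10^1 place).
1341.193 × 82 = 109977.826 → 1.1 × 10^5 J (2 s.f., last digit at the 10^4 place).
Sum: 113019.846421 J; keep the coarser place, 10^4.
Result: 1.1 × 10^5 J.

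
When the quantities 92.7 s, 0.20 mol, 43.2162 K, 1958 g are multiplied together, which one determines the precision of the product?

0.20 mol

92.7 s → 3 s.f.; 0.20 mol → 2 s.f.; 43.2162 K → 6 s.f.; 1958 g → 4 s.f.
The fewest is 2 significant figures, from 0.20 mol.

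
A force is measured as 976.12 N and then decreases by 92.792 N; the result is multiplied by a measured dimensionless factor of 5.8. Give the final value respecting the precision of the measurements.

976.12 N − 92.792 N = 883.328 N; the difference is limited to 2 decimal places (5 s.f.).
Carrying full precision, 883.328 × 5.8 = 5123.3024 N; 5.8 has 2 s.f., so the result keeps min(5, 2) = 2 s.f.
Rounded to 2 significant figures: 5.1 × 10³ N.

5.1 × 10³ N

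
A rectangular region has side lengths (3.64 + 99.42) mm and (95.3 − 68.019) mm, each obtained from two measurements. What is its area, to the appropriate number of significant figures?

2.81 × 10^3 mm²

3.64 + 99.42 = 103.06, limited to 2 d.p. → 5 s.f.; 95.3 − 68.019 = 27.281, limited to 1 d.p. → 3 s.f.
Carrying full precision, 103.06 × 27.281 = 2811.57986; keep min(5, 3) = 3 s.f.
Rounded to 3 significant figures: 2.81 × 10^3 mm².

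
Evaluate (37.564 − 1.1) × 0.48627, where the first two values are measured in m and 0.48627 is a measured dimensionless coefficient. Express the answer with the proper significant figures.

17.7 m

37.564 m − 1.1 m = 36.464 m; the difference is limited to 1 decimal place (3 s.f.).
Carrying full precision, 36.464 × 0.48627 = 17.73134928 m; 0.48627 has 5 s.f., so the result keeps min(3, 5) = 3 s.f.
Rounded to 3 significant figures: 17.7 m.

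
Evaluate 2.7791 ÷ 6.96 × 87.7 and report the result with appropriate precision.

2.7791 ÷ 6.96 × 87.7 = 35.0182571839…
Multiplication/division keeps the fewest significant figures: 2.7791 → 5 s.f., 6.96 → 3 s.f., 87.7 → 3 s.f.; limit is 3.
Rounded to 3 significant figures: 35.0.

35.0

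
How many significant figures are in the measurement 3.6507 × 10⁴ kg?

3.6507 × 10⁴: in scientific notation every digit of the coefficient is significant.

5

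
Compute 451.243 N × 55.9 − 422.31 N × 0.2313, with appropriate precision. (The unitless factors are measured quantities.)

451.243 × 55.9 = 25224.4837 → 2.52 × 10⁴ N (3 s.f., last digit at the 10^2 place).
422.31 × 0.2313 = 97.680303 → 97.68 N (4 s.f., last digit at the 10^-2 place).
Difference: 25126.803397 N; keep the coarser place, 10^2.
Result: 2.51 × 10⁴ N.

2.51 × 10⁴ N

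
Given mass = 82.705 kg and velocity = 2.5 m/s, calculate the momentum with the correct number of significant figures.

2.1 × 10^2 kg·m/s

momentum = 82.705 kg × 2.5 m/s = 206.7625 kg·m/s.
82.705 has 5 significant figures; 2.5 has 2.
Division/multiplication keeps the fewest: 2 significant figures.
Rounded: 2.1 × 10^2 kg·m/s.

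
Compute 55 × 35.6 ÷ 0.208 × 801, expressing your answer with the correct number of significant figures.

7.5 × 10⁶

55 × 35.6 ÷ 0.208 × 801 = 7540182.69231…
Multiplication/division keeps the fewest significant figures: 55 → 2 s.f., 35.6 → 3 s.f., 0.208 → 3 s.f., 801 → 3 s.f.; limit is 2.
Rounded to 2 significant figures: 7.5 × 10⁶.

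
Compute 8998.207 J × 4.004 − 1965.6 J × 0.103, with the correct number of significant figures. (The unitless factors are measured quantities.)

8998.207 × 4.004 = 36028.820828 → 3.603 × 10⁴ J (4 s.f., last digit at the 10^1 place).
1965.6 × 0.103 = 202.4568 → 202 J (3 s.f., last digit at the 10^0 place).
Difference: 35826.364028 J; keep the coarser place, 10^1.
Result: 3.583 × 10⁴ J.

3.583 × 10⁴ J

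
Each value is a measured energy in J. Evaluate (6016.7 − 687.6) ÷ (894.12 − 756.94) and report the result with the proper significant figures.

38.847

6016.7 − 687.6 = 5329.1, limited to 1 d.p. → 5 s.f.; 894.12 − 756.94 = 137.18, limited to 2 d.p. → 5 s.f.
Carrying full precision, 5329.1 ÷ 137.18 = 38.8474996355…; keep min(5, 5) = 5 s.f.
Rounded to 5 significant figures: 38.847.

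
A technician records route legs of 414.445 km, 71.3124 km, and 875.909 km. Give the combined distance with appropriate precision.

414.445 km + 71.3124 km + 875.909 km = 1361.6664 km.
Addition/subtraction keeps the fewest decimal places: 414.445 → 3 decimal places, 71.3124 → 4 decimal places, 875.909 → 3 decimal places; limit is 3.
Rounded to 3 decimal places: 1361.666 km.

1361.666 km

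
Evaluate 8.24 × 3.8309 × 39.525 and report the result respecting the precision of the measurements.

1.25 × 10³

8.24 × 3.8309 × 39.525 = 1247.6704974
Multiplication/division keeps the fewest significant figures: 8.24 → 3 s.f., 3.8309 → 5 s.f., 39.525 → 5 s.f.; limit is 3.
Rounded to 3 significant figures: 1.25 × 10³.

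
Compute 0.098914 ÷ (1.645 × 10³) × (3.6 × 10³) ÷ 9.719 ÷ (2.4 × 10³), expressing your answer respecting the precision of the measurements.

9.3 × 10⁻⁶

0.098914 ÷ (1.645 × 10³) × (3.6 × 10³) ÷ 9.719 ÷ (2.4 × 10³) = 0.0000092802898218…
Multiplication/division keeps the fewest significant figures: 0.098914 → 5 s.f., 1.645 × 10³ → 4 s.f., 3.6 × 10³ → 2 s.f., 9.719 → 4 s.f., 2.4 × 10³ → 2 s.f.; limit is 2.
Rounded to 2 significant figures: 9.3 × 10⁻⁶.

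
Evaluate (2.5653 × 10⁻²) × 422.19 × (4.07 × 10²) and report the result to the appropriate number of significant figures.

4.41 × 10³

(2.5653 × 10⁻²) × 422.19 × (4.07 × 10²) = 4407.98910849
Multiplication/division keeps the fewest significant figures: 2.5653 × 10⁻² → 5 s.f., 422.19 → 5 s.f., 4.07 × 10² → 3 s.f.; limit is 3.
Rounded to 3 significant figures: 4.41 × 10³.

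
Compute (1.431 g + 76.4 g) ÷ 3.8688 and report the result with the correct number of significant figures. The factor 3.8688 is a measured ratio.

1.431 g + 76.4 g = 77.831 g; the sum is limited to 1 decimal place (3 s.f.).
Carrying full precision, 77.831 ÷ 3.8688 = 20.1176075269… g; 3.8688 has 5 s.f., so the result keeps min(3, 5) = 3 s.f.
Rounded to 3 significant figures: 20.1 g.

20.1 g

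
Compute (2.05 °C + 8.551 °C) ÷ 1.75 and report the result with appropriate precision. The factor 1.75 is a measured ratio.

6.06 °C

2.05 °C + 8.551 °C = 10.601 °C; the sum is limited to 2 decimal places (4 s.f.).
Carrying full precision, 10.601 ÷ 1.75 = 6.05771428571… °C; 1.75 has 3 s.f., so the result keeps min(4, 3) = 3 s.f.
Rounded to 3 significant figures: 6.06 °C.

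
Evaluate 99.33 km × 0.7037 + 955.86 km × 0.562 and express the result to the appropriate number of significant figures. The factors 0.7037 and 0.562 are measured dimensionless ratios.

607 km

99.33 × 0.7037 = 69.898521 → 69.90 km (4 s.f., last digit at the 10^-2 place).
955.86 × 0.562 = 537.19332 → 5.37 × 10² km (3 s.f., last digit at the 10^0 place).
Sum: 607.091841 km; keep the coarser place, 10^0.
Result: 607 km.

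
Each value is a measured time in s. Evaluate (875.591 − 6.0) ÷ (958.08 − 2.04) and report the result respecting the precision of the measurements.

0.9096

875.591 − 6.0 = 869.591, limited to 1 d.p. → 4 s.f.; 958.08 − 2.04 = 956.04, limited to 2 d.p. → 5 s.f.
Carrying full precision, 869.591 ÷ 956.04 = 0.909575959165…; keep min(4, 5) = 4 s.f.
Rounded to 4 significant figures: 0.9096.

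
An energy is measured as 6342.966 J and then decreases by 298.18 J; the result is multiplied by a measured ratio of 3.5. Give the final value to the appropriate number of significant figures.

6342.966 J − 298.18 J = 6044.786 J; the difference is limited to 2 decimal places (6 s.f.).
Carrying full precision, 6044.786 × 3.5 = 21156.751 J; 3.5 has 2 s.f., so the result keeps min(6, 2) = 2 s.f.
Rounded to 2 significant figures: 2.1 × 10^4 J.

2.1 × 10^4 J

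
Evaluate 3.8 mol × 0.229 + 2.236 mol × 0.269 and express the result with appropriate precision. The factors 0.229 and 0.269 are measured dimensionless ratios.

3.8 × 0.229 = 0.8702 → 0.87 mol (2 s.f., last digit at the 10^-2 place).
2.236 × 0.269 = 0.601484 → 0.601 mol (3 s.f., last digit at the 10^-3 place).
Sum: 1.471684 mol; keep the coarser place, 10^-2.
Result: 1.47 mol.

1.47 mol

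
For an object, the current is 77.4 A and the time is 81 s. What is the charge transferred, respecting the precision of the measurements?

6.3 × 10^3 C

charge transferred = 77.4 A × 81 s = 6269.4 C.
77.4 has 3 significant figures; 81 has 2.
Division/multiplication keeps the fewest: 2 significant figures.
Rounded: 6.3 × 10^3 C.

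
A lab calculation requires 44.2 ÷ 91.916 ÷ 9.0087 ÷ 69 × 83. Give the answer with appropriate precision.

44.2 ÷ 91.916 ÷ 9.0087 ÷ 69 × 83 = 0.0642093139766…
Multiplication/division keeps the fewest significant figures: 44.2 → 3 s.f., 91.916 → 5 s.f., 9.0087 → 5 s.f., 69 → 2 s.f., 83 → 2 s.f.; limit is 2.
Rounded to 2 significant figures: 0.064.

0.064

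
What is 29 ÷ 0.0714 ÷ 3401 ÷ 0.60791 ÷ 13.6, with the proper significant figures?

29 ÷ 0.0714 ÷ 3401 ÷ 0.60791 ÷ 13.6 = 0.0144449139258…
Multiplication/division keeps the fewest significant figures: 29 → 2 s.f., 0.0714 → 3 s.f., 3401 → 4 s.f., 0.60791 → 5 s.f., 13.6 → 3 s.f.; limit is 2.
Rounded to 2 significant figures: 0.014.

0.014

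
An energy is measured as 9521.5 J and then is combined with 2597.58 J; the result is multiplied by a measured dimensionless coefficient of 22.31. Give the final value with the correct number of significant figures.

2.704 × 10^5 J

9521.5 J + 2597.58 J = 12119.08 J; the sum is limited to 1 decimal place (6 s.f.).
Carrying full precision, 12119.08 × 22.31 = 270376.6748 J; 22.31 has 4 s.f., so the result keeps min(6, 4) = 4 s.f.
Rounded to 4 significant figures: 2.704 × 10^5 J.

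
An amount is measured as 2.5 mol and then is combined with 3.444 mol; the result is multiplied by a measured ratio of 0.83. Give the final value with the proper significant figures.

4.9 mol

2.5 mol + 3.444 mol = 5.944 mol; the sum is limited to 1 decimal place (2 s.f.).
Carrying full precision, 5.944 × 0.83 = 4.93352 mol; 0.83 has 2 s.f., so the result keeps min(2, 2) = 2 s.f.
Rounded to 2 significant figures: 4.9 mol.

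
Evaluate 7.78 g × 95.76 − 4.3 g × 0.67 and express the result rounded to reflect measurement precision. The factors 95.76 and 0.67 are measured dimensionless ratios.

7.78 × 95.76 = 745.0128 → 745 g (3 s.f., last digit at the 10^0 place).
4.3 × 0.67 = 2.881 → 2.9 g (2 s.f., last digit at the 10^-1 place).
Difference: 742.1318 g; keep the coarser place, 10^0.
Result: 742 g.

742 g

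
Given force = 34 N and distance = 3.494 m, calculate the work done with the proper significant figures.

1.2 × 10² J

work done = 34 N × 3.494 m = 118.796 J.
34 has 2 significant figures; 3.494 has 4.
Division/multiplication keeps the fewest: 2 significant figures.
Rounded: 1.2 × 10² J.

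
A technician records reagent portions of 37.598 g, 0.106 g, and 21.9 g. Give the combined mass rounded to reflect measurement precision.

37.598 g + 0.106 g + 21.9 g = 59.604 g.
Addition/subtraction keeps the fewest decimal places: 37.598 → 3 decimal places, 0.106 → 3 decimal places, 21.9 → 1 decimal place; limit is 1.
Rounded to 1 decimal place: 59.6 g.

59.6 g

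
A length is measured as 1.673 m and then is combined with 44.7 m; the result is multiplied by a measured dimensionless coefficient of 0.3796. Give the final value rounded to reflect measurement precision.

1.673 m + 44.7 m = 46.373 m; the sum is limited to 1 decimal place (3 s.f.).
Carrying full precision, 46.373 × 0.3796 = 17.6031908 m; 0.3796 has 4 s.f., so the result keeps min(3, 4) = 3 s.f.
Rounded to 3 significant figures: 17.6 m.

17.6 m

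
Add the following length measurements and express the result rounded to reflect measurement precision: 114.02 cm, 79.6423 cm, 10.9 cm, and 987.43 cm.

114.02 cm + 79.6423 cm + 10.9 cm + 987.43 cm = 1191.9923 cm.
Addition/subtraction keeps the fewest decimal places: 114.02 → 2 decimal places, 79.6423 → 4 decimal places, 10.9 → 1 decimal place, 987.43 → 2 decimal places; limit is 1.
Rounded to 1 decimal place: 1192.0 cm.

1192.0 cm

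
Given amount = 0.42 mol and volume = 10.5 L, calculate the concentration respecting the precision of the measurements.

concentration = 0.42 mol ÷ 10.5 L = 0.04 mol/L.
0.42 has 2 significant figures; 10.5 has 3.
Division/multiplication keeps the fewest: 2 significant figures.
Rounded: 0.040 mol/L.

0.040 mol/L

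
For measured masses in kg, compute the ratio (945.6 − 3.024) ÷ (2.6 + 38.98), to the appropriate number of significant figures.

22.7

945.6 − 3.024 = 942.576, limited to 1 d.p. → 4 s.f.; 2.6 + 38.98 = 41.58, limited to 1 d.p. → 3 s.f.
Carrying full precision, 942.576 ÷ 41.58 = 22.668975469…; keep min(4, 3) = 3 s.f.
Rounded to 3 significant figures: 22.7.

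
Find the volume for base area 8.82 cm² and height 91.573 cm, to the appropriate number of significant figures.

808 cm³

volume = 8.82 cm² × 91.573 cm = 807.67386 cm³.
8.82 has 3 significant figures; 91.573 has 5.
Division/multiplication keeps the fewest: 3 significant figures.
Rounded: 808 cm³.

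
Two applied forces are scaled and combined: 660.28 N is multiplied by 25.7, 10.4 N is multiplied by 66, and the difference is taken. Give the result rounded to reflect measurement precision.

1.63 × 10^4 N

660.28 × 25.7 = 16969.196 → 1.70 × 10^4 N (3 s.f., last digit at the 10^2 place).
10.4 × 66 = 686.4 → 6.9 × 10^2 N (2 s.f., last digit at the 10^1 place).
Difference: 16282.796 N; keep the coarser place, 10^2.
Result: 1.63 × 10^4 N.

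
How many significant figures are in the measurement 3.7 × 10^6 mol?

2

3.7 × 10^6: in scientific notation every digit of the coefficient is significant.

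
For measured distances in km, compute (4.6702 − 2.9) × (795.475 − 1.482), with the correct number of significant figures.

1.4 × 10³ km²

4.6702 − 2.9 = 1.7702, limited to 1 d.p. → 2 s.f.; 795.475 − 1.482 = 793.993, limited to 3 d.p. → 6 s.f.
Carrying full precision, 1.7702 × 793.993 = 1405.5264086; keep min(2, 6) = 2 s.f.
Rounded to 2 significant figures: 1.4 × 10³ km².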